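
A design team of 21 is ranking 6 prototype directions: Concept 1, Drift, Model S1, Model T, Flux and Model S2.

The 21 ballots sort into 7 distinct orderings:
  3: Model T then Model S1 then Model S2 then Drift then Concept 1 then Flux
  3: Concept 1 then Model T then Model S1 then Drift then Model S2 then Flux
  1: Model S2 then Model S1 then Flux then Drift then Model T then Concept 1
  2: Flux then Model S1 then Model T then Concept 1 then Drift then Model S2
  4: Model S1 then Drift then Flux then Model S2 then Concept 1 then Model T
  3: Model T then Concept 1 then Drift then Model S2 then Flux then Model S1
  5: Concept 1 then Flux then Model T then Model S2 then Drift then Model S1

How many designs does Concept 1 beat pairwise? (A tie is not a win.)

Concept 1 against each rival (21 engineers):
Concept 1 vs Drift: Concept 1 is ranked higher on 3+2+3+5 = 13 ballots, Drift on 8. Concept 1 wins 13–8.
Concept 1 vs Model S1: Concept 1, 11–10.
Concept 1 vs Model T: Concept 1 wins 12–9.
Concept 1 vs Flux: Concept 1 preferred on 3+3+3+5 = 14 ballots; Concept 1 wins 14–7.
Concept 1 vs Model S2: Concept 1 is ranked higher on 3+2+3+5 = 13 ballots, Model S2 on 8. Concept 1 wins 13–8.
Concept 1 beats Drift, Model S1, Model T, Flux, Model S2 — 5 pairwise wins.

5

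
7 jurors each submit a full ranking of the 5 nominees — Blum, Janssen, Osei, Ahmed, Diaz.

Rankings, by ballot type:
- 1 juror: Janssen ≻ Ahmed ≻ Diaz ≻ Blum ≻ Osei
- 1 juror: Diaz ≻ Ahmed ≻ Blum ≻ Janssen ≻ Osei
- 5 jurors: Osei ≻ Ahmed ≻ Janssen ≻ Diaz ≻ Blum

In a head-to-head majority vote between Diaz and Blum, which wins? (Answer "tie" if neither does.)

Diaz

Ballots ranking Diaz above Blum: 1 + 1 + 5 = 7.
Ballots ranking Blum above Diaz: 7 − 7 = 0.
Diaz wins the head-to-head 7–0.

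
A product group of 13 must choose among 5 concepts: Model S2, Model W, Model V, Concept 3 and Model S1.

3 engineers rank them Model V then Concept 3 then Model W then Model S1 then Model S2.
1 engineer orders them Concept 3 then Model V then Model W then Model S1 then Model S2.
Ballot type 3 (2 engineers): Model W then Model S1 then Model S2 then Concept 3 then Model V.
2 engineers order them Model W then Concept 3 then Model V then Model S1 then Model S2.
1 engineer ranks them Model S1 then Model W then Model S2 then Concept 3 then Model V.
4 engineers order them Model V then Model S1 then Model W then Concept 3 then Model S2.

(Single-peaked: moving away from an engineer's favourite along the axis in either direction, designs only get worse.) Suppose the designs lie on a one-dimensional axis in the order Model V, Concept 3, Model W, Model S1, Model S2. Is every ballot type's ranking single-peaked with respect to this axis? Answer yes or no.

Axis positions: Model V=1, Concept 3=2, Model W=3, Model S1=4, Model S2=5.
Ballot type 1 (peak Model V at position 1): ranking walks positions 1-2-3-4-5, expanding outward from the peak — single-peaked.
Ballot type 2 (peak Concept 3 at position 2): ranking walks positions 2-1-3-4-5, expanding outward from the peak — single-peaked.
Ballot type 3 (peak Model W at position 3): ranking walks positions 3-4-5-2-1, expanding outward from the peak — single-peaked.
Ballot type 4 (peak Model W at position 3): ranking walks positions 3-2-1-4-5, expanding outward from the peak — single-peaked.
Ballot type 5 (peak Model S1 at position 4): ranking walks positions 4-3-5-2-1, expanding outward from the peak — single-peaked.
Ballot type 6: ranking walks positions 1-4-3-2-5; Model S1 is ranked above Concept 3 even though Concept 3 lies between Model S1 and the peak Model V on the axis — preferences dip and rise again. Not single-peaked.
Ballot type 6 violates single-peakedness, so the profile is not single-peaked on this axis.

no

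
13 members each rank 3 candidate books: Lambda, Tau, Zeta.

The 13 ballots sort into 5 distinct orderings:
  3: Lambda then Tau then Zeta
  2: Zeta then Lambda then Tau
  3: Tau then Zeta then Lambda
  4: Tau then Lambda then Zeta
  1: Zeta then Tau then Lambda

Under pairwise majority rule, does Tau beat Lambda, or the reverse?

Ballots ranking Tau above Lambda: 3 + 4 + 1 = 8.
Ballots ranking Lambda above Tau: 13 − 8 = 5.
Tau wins the head-to-head 8–5.

Tau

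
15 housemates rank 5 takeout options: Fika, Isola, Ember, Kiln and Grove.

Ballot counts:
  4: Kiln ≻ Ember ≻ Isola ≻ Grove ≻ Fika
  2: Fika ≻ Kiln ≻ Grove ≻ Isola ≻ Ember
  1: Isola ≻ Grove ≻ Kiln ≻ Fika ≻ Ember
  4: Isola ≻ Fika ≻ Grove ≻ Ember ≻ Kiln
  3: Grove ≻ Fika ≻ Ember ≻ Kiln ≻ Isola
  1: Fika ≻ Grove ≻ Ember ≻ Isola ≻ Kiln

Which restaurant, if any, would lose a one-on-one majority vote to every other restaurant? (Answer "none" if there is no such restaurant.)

none

Pairwise majorities:
Fika vs Isola: Fika is ranked higher on 2+3+1 = 6 ballots, Isola on 9. Isola wins 9–6.
Fika vs Ember: Fika wins 11–4.
Fika vs Kiln: Fika wins 10–5.
Fika vs Grove: Fika preferred on 2+4+1 = 7 ballots; Grove wins 8–7.
Isola–Ember: Ember 8–7.
Isola vs Kiln: Isola preferred on 1+4+1 = 6 ballots; Kiln wins 9–6.
Isola vs Grove: 4+1+4 = 9 for Isola, 6 for Grove — Isola by 9–6.
Ember vs Kiln: Ember, 8–7.
Ember vs Grove: Ember is ranked higher on 4 ballots, Grove on 11. Grove wins 11–4.
Kiln vs Grove: Kiln preferred on 4+2 = 6 ballots; Grove wins 9–6.
Every restaurant wins at least one matchup (Fika beats Ember; Isola beats Fika; Ember beats Isola; Kiln beats Isola; Grove beats Fika), so there is no Condorcet loser.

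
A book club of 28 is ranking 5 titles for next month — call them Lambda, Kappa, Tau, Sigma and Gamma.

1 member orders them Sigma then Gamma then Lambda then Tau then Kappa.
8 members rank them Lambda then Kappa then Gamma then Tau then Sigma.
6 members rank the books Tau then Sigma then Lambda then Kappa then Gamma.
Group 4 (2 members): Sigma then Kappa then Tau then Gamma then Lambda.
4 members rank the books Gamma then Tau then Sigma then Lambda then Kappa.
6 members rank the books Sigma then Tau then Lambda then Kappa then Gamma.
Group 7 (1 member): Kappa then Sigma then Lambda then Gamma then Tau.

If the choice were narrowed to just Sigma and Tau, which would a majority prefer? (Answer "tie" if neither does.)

Ballots ranking Sigma above Tau: 1 + 2 + 6 + 1 = 10.
Ballots ranking Tau above Sigma: 28 − 10 = 18.
Tau wins the head-to-head 18–10.

Tau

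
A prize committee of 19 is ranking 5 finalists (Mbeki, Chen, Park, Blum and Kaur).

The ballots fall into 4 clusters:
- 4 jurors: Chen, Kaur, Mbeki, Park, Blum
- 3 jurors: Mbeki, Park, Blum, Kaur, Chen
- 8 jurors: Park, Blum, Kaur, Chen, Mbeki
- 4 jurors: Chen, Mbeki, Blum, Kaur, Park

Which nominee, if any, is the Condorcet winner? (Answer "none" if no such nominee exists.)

Head-to-head results (19 jurors):
Mbeki vs Chen: Mbeki preferred on 3 ballots; Chen wins 16–3.
Mbeki vs Park: Mbeki is ranked higher on 4+3+4 = 11 ballots, Park on 8. Mbeki wins 11–8.
Mbeki vs Blum: Mbeki preferred on 4+3+4 = 11 ballots; Mbeki wins 11–8.
Mbeki vs Kaur: Mbeki is ranked higher on 3+4 = 7 ballots, Kaur on 12. Kaur wins 12–7.
Chen vs Park: 4+4 = 8 for Chen, 11 for Park — Park by 11–8.
Chen vs Blum: Chen preferred on 4+4 = 8 ballots; Blum wins 11–8.
Chen vs Kaur: Chen is ranked higher on 4+4 = 8 ballots, Kaur on 11. Kaur wins 11–8.
Park vs Blum: 15 to 4, Park.
Park vs Kaur: Park is ranked higher on 3+8 = 11 ballots, Kaur on 8. Park wins 11–8.
Blum vs Kaur: 15 to 4, Blum.
No nominee is unbeaten: Mbeki loses to Chen; Chen loses to Park; Park loses to Mbeki; Blum loses to Mbeki; Kaur loses to Park. In particular Mbeki beats Park beats Chen beats Mbeki is a majority cycle — no Condorcet winner exists.

none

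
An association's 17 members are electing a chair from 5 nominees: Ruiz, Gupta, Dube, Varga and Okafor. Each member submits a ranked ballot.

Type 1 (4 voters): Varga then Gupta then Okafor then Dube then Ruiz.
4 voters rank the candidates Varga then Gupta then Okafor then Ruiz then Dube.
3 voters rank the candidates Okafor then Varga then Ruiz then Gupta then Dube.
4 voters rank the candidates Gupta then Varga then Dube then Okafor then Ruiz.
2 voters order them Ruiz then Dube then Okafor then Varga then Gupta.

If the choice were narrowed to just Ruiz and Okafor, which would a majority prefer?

Ballots ranking Ruiz above Okafor: 2.
Ballots ranking Okafor above Ruiz: 17 − 2 = 15.
Okafor wins the head-to-head 15–2.

Okafor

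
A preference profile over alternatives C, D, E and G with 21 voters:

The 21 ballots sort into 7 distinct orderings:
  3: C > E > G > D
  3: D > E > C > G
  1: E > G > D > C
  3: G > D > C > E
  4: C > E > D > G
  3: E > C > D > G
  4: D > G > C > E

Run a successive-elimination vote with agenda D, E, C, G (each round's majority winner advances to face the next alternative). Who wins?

Round 1: D vs E — 10–11, E advances.
Round 2: E vs C — 7–14, C advances.
Round 3: C vs G — 13–8, C advances.
The agenda winner is C.

C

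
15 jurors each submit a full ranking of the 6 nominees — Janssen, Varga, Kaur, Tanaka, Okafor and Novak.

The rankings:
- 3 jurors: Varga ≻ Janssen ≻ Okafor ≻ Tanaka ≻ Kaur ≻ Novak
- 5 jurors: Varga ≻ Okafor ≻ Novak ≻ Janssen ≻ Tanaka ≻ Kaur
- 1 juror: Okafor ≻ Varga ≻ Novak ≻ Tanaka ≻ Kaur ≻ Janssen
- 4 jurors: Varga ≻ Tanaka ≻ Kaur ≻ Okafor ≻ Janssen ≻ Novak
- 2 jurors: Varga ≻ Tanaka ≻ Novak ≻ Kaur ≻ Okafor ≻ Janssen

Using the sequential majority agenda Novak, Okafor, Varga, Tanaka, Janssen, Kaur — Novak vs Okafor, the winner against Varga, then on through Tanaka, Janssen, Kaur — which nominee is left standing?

Varga

Round 1: Novak vs Okafor — 2–13, Okafor advances.
Round 2: Okafor vs Varga — 1–14, Varga advances.
Round 3: Varga vs Tanaka — 15–0, Varga advances.
Round 4: Varga vs Janssen — 15–0, Varga advances.
Round 5: Varga vs Kaur — 15–0, Varga advances.
Varga survives the agenda.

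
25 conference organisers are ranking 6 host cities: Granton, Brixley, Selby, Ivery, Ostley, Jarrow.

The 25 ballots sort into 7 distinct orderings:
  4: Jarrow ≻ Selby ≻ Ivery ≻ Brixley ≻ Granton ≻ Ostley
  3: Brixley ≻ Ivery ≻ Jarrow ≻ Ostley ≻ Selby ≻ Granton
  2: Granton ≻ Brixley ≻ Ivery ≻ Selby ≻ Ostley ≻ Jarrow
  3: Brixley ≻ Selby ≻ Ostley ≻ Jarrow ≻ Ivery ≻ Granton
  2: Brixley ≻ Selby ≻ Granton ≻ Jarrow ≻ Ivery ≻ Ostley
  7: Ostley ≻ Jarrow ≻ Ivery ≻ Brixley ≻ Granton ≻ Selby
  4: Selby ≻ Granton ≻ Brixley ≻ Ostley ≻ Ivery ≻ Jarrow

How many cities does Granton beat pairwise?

Granton against each rival (25 organisers):
Granton vs Brixley: Brixley, 19–6.
Granton vs Selby: 2+7 = 9 for Granton, 16 for Selby — Selby by 16–9.
Granton vs Ivery: Ivery, 17–8.
Granton vs Ostley: Granton preferred on 4+2+2+4 = 12 ballots; Ostley wins 13–12.
Granton vs Jarrow: Granton is ranked higher on 2+2+4 = 8 ballots, Jarrow on 17. Jarrow wins 17–8.
Granton beats no one; loses to Brixley, Selby, Ivery, Ostley, Jarrow — 0 pairwise wins.

0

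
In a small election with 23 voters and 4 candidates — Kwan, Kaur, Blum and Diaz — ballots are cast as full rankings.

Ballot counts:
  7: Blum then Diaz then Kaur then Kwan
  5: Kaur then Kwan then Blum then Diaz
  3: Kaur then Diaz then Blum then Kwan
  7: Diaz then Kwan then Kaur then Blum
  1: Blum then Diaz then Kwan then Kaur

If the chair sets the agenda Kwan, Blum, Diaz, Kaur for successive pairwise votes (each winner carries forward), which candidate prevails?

Diaz

Round 1: Kwan vs Blum — 12–11, Kwan advances.
Round 2: Kwan vs Diaz — 5–18, Diaz advances.
Round 3: Diaz vs Kaur — 15–8, Diaz advances.
The agenda winner is Diaz.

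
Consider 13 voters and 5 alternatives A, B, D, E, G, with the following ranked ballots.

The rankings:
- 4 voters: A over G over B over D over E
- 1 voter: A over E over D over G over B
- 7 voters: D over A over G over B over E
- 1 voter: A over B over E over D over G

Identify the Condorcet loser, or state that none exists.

Pairwise majorities:
A vs B: A, 13–0.
A vs D: 6 to 7, D.
A vs E: A, 13–0.
A vs G: A is ranked higher on 4+1+7+1 = 13 ballots, G on 0. A wins 13–0.
B vs D: B is ranked higher on 4+1 = 5 ballots, D on 8. D wins 8–5.
B vs E: B, 12–1.
B vs G: B preferred on 1 ballot; G wins 12–1.
D vs E: D wins 11–2.
D vs G: D wins 9–4.
E vs G: E preferred on 1+1 = 2 ballots; G wins 11–2.
E is beaten in every head-to-head and is the Condorcet loser.

E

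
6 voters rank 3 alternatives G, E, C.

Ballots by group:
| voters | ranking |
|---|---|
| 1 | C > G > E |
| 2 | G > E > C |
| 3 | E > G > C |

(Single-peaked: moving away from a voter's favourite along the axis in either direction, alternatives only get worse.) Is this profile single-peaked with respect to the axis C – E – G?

Axis positions: C=1, E=2, G=3.
Group 1: ranking walks positions 1-3-2; G is ranked above E even though E lies between G and the peak C on the axis — preferences dip and rise again. Not single-peaked.
Group 2 (peak G at position 3): ranking walks positions 3-2-1, expanding outward from the peak — single-peaked.
Group 3 (peak E at position 2): ranking walks positions 2-3-1, expanding outward from the peak — single-peaked.
Group 1 violates single-peakedness, so the profile is not single-peaked on this axis.

no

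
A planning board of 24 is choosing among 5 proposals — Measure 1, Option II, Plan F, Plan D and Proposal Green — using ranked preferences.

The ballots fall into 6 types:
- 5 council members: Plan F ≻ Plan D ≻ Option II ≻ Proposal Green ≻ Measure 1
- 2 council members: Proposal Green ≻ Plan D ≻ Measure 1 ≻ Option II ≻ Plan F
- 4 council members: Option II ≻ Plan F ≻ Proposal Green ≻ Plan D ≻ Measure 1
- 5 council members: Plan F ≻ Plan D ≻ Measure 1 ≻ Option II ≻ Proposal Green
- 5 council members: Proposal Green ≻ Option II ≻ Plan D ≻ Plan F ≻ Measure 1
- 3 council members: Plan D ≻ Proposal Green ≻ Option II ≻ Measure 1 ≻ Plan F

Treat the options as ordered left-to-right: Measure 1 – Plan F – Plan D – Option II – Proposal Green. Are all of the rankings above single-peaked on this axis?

no

Axis positions: Measure 1=1, Plan F=2, Plan D=3, Option II=4, Proposal Green=5.
Type 1 (peak Plan F at position 2): ranking walks positions 2-3-4-5-1, expanding outward from the peak — single-peaked.
Type 2: ranking walks positions 5-3-1-4-2; Plan D is ranked above Option II even though Option II lies between Plan D and the peak Proposal Green on the axis — preferences dip and rise again. Not single-peaked.
Type 3: ranking walks positions 4-2-5-3-1; Plan F is ranked above Plan D even though Plan D lies between Plan F and the peak Option II on the axis — preferences dip and rise again. Not single-peaked.
Type 4 (peak Plan F at position 2): ranking walks positions 2-3-1-4-5, expanding outward from the peak — single-peaked.
Type 5 (peak Proposal Green at position 5): ranking walks positions 5-4-3-2-1, expanding outward from the peak — single-peaked.
Type 6: ranking walks positions 3-5-4-1-2; Proposal Green is ranked above Option II even though Option II lies between Proposal Green and the peak Plan D on the axis — preferences dip and rise again. Not single-peaked.
Type 2 violates single-peakedness, so the profile is not single-peaked on this axis.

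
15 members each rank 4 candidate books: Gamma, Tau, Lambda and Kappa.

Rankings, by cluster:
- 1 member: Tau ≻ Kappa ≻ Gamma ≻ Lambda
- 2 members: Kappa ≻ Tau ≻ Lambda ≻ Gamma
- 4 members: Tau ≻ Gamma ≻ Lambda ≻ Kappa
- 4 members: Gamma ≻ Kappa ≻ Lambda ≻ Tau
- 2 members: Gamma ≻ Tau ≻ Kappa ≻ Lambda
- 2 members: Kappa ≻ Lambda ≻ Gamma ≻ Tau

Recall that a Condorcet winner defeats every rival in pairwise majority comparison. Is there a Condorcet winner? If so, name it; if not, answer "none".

Gamma

Head-to-head results (15 members):
Gamma vs Tau: Gamma wins 8–7.
Gamma–Lambda: Gamma 11–4.
Gamma vs Kappa: Gamma preferred on 4+4+2 = 10 ballots; Gamma wins 10–5.
Tau vs Lambda: 1+2+4+2 = 9 for Tau, 6 for Lambda — Tau by 9–6.
Tau–Kappa: Kappa 8–7.
Lambda vs Kappa: Lambda is ranked higher on 4 ballots, Kappa on 11. Kappa wins 11–4.
Gamma beats each of Tau, Lambda, Kappa — Gamma is the Condorcet winner.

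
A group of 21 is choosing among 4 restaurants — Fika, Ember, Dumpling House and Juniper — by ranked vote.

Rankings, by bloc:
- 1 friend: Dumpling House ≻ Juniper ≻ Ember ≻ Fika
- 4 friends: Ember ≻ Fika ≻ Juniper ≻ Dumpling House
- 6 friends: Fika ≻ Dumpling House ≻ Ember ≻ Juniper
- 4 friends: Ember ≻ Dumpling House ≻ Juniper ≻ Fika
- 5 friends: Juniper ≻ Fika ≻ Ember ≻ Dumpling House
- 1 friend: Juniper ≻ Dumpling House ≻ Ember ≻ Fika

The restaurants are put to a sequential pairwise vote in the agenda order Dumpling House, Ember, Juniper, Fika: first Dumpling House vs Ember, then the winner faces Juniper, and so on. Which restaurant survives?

Fika

Round 1: Dumpling House vs Ember — 8–13, Ember advances.
Round 2: Ember vs Juniper — 14–7, Ember advances.
Round 3: Ember vs Fika — 10–11, Fika advances.
Fika survives the agenda.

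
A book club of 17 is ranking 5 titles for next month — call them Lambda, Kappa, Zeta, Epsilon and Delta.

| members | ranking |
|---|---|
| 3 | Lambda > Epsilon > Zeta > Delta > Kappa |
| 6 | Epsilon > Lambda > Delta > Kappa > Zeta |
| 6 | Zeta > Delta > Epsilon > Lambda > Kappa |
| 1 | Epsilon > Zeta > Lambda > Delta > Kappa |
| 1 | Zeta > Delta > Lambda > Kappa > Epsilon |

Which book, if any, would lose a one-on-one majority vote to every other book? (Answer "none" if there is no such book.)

Head-to-head results (17 members):
Lambda vs Kappa: 17 to 0, Lambda.
Lambda vs Zeta: 3+6 = 9 for Lambda, 8 for Zeta — Lambda by 9–8.
Lambda vs Epsilon: 4 to 13, Epsilon.
Lambda vs Delta: Lambda is ranked higher on 3+6+1 = 10 ballots, Delta on 7. Lambda wins 10–7.
Kappa vs Zeta: Zeta, 11–6.
Kappa vs Epsilon: Kappa preferred on 1 ballot; Epsilon wins 16–1.
Kappa vs Delta: Delta wins 17–0.
Zeta vs Epsilon: Zeta preferred on 6+1 = 7 ballots; Epsilon wins 10–7.
Zeta–Delta: Zeta 11–6.
Epsilon vs Delta: 3+6+1 = 10 for Epsilon, 7 for Delta — Epsilon by 10–7.
Kappa loses to every other book — it is the Condorcet loser.

Kappa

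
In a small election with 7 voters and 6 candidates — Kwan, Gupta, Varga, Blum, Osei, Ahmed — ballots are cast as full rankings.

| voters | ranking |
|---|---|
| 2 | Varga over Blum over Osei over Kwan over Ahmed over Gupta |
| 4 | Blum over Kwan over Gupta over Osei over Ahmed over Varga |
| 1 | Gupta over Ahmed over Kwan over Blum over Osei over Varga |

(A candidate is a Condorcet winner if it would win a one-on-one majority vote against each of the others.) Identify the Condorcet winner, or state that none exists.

Head-to-head results (7 voters):
Kwan vs Gupta: Kwan is ranked higher on 2+4 = 6 ballots, Gupta on 1. Kwan wins 6–1.
Kwan vs Varga: Kwan is ranked higher on 4+1 = 5 ballots, Varga on 2. Kwan wins 5–2.
Kwan vs Blum: 1 to 6, Blum.
Kwan vs Osei: 5 to 2, Kwan.
Kwan vs Ahmed: 2+4 = 6 for Kwan, 1 for Ahmed — Kwan by 6–1.
Gupta vs Varga: Gupta is ranked higher on 4+1 = 5 ballots, Varga on 2. Gupta wins 5–2.
Gupta vs Blum: 1 to 6, Blum.
Gupta vs Osei: 4+1 = 5 for Gupta, 2 for Osei — Gupta by 5–2.
Gupta vs Ahmed: Gupta preferred on 4+1 = 5 ballots; Gupta wins 5–2.
Varga vs Blum: 2 to 5, Blum.
Varga vs Osei: Varga is ranked higher on 2 ballots, Osei on 5. Osei wins 5–2.
Varga vs Ahmed: Varga is ranked higher on 2 ballots, Ahmed on 5. Ahmed wins 5–2.
Blum vs Osei: Blum is ranked higher on 2+4+1 = 7 ballots, Osei on 0. Blum wins 7–0.
Blum vs Ahmed: 2+4 = 6 for Blum, 1 for Ahmed — Blum by 6–1.
Osei vs Ahmed: Osei preferred on 2+4 = 6 ballots; Osei wins 6–1.
Blum wins every pairwise contest, so Blum is the Condorcet winner.

Blum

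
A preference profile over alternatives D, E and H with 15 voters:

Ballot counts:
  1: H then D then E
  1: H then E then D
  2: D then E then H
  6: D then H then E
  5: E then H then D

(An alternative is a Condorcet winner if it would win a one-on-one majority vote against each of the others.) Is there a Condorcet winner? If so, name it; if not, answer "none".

Head-to-head results (15 voters):
D–E: D 9–6.
D vs H: D wins 8–7.
E–H: H 8–7.
D wins every pairwise contest, so D is the Condorcet winner.

D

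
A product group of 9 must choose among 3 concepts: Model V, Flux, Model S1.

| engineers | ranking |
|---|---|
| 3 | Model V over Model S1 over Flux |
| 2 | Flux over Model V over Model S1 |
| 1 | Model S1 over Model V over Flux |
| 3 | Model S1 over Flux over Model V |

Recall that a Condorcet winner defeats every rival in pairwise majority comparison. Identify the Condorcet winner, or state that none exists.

none

Pairwise majorities:
Model V vs Flux: Flux, 5–4.
Model V–Model S1: Model V 5–4.
Flux–Model S1: Model S1 7–2.
Each design drops at least one matchup (Model V loses to Flux; Flux loses to Model S1; Model S1 loses to Model V); the cycle Model V → Model S1 → Flux → Model V rules out a Condorcet winner.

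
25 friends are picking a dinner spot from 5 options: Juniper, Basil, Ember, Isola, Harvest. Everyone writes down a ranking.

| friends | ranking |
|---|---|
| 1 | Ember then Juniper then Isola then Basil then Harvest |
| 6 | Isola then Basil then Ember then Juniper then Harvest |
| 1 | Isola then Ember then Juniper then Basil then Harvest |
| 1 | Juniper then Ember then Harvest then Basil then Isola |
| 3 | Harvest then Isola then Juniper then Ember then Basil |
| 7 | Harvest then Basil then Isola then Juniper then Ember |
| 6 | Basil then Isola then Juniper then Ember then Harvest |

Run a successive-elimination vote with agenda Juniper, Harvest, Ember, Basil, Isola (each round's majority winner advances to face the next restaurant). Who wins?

Round 1: Juniper vs Harvest — 15–10, Juniper advances.
Round 2: Juniper vs Ember — 17–8, Juniper advances.
Round 3: Juniper vs Basil — 6–19, Basil advances.
Round 4: Basil vs Isola — 14–11, Basil advances.
The agenda winner is Basil.

Basil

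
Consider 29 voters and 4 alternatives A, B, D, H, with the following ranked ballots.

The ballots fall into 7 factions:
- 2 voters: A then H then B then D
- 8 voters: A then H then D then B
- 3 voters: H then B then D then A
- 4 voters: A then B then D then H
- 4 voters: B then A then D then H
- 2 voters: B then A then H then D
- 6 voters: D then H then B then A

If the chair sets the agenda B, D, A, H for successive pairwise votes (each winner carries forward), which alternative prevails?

H

Round 1: B vs D — 15–14, B advances.
Round 2: B vs A — 15–14, B advances.
Round 3: B vs H — 10–19, H advances.
The agenda winner is H.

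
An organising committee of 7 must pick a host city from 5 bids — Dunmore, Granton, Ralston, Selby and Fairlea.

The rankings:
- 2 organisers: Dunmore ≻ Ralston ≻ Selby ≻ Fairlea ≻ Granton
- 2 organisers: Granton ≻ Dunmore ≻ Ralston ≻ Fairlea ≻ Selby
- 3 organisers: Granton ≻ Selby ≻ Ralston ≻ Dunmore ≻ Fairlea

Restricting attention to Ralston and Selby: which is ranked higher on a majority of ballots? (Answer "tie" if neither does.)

Ralston

Ballots ranking Ralston above Selby: 2 + 2 = 4.
Ballots ranking Selby above Ralston: 7 − 4 = 3.
Ralston wins the head-to-head 4–3.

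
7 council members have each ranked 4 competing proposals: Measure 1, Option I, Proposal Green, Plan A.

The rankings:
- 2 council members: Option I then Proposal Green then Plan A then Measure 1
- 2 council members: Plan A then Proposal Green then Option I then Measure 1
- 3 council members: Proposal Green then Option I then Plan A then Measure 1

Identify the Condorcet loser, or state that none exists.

Head-to-head results (7 council members):
Measure 1 vs Option I: 0 to 7, Option I.
Measure 1 vs Proposal Green: 0 for Measure 1, 7 for Proposal Green — Proposal Green by 7–0.
Measure 1 vs Plan A: Plan A wins 7–0.
Option I vs Proposal Green: Proposal Green, 5–2.
Option I vs Plan A: Option I is ranked higher on 2+3 = 5 ballots, Plan A on 2. Option I wins 5–2.
Proposal Green vs Plan A: 5 to 2, Proposal Green.
Measure 1 is beaten in every head-to-head and is the Condorcet loser.

Measure 1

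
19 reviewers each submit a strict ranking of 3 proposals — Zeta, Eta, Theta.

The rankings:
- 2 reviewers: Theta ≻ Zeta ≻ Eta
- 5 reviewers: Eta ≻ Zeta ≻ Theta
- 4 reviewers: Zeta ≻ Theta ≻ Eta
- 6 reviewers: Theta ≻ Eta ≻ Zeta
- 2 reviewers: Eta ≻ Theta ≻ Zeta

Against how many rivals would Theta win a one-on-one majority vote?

Theta against each rival (19 reviewers):
Theta vs Zeta: 10 to 9, Theta.
Theta vs Eta: Theta, 12–7.
Theta beats Zeta, Eta — 2 pairwise wins.

2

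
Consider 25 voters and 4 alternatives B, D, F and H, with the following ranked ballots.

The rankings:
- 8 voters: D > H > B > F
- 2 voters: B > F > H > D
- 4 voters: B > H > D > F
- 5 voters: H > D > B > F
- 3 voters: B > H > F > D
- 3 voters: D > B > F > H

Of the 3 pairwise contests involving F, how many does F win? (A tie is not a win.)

0

F against each rival (25 voters):
F vs B: 0 to 25, B.
F vs D: D wins 20–5.
F vs H: H wins 20–5.
F beats no one; loses to B, D, H — 0 pairwise wins.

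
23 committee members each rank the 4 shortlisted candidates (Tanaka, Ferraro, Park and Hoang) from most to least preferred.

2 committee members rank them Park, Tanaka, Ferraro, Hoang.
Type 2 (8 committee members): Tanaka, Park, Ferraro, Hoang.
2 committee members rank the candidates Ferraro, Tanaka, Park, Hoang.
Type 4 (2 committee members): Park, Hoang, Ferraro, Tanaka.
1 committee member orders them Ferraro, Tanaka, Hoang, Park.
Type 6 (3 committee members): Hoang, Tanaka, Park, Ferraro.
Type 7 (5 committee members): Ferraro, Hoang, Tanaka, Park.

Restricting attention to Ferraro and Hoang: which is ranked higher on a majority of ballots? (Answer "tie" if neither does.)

Ferraro

Ballots ranking Ferraro above Hoang: 2 + 8 + 2 + 1 + 5 = 18.
Ballots ranking Hoang above Ferraro: 23 − 18 = 5.
Ferraro wins the head-to-head 18–5.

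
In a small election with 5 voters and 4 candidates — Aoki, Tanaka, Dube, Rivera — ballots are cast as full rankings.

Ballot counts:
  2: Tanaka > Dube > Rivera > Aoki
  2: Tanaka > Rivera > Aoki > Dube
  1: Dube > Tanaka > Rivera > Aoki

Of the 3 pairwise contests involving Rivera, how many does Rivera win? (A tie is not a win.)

1

Rivera against each rival (5 voters):
Rivera–Aoki: Rivera 5–0.
Rivera vs Tanaka: Tanaka, 5–0.
Rivera vs Dube: 2 for Rivera, 3 for Dube — Dube by 3–2.
Rivera beats Aoki; loses to Tanaka, Dube — 1 pairwise win.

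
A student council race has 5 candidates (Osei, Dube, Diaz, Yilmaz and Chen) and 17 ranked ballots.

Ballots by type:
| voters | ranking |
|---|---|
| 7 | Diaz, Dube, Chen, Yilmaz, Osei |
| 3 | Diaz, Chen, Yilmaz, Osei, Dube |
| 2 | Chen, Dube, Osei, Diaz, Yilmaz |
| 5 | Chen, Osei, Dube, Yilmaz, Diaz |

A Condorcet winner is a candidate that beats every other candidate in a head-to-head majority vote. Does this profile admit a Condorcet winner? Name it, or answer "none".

Pairwise majorities:
Osei vs Dube: Dube, 9–8.
Osei vs Diaz: 2+5 = 7 for Osei, 10 for Diaz — Diaz by 10–7.
Osei vs Yilmaz: Osei preferred on 2+5 = 7 ballots; Yilmaz wins 10–7.
Osei vs Chen: 0 for Osei, 17 for Chen — Chen by 17–0.
Dube vs Diaz: Dube is ranked higher on 2+5 = 7 ballots, Diaz on 10. Diaz wins 10–7.
Dube vs Yilmaz: 7+2+5 = 14 for Dube, 3 for Yilmaz — Dube by 14–3.
Dube vs Chen: 7 for Dube, 10 for Chen — Chen by 10–7.
Diaz vs Yilmaz: Diaz wins 12–5.
Diaz–Chen: Diaz 10–7.
Yilmaz vs Chen: 0 for Yilmaz, 17 for Chen — Chen by 17–0.
Diaz beats each of Osei, Dube, Yilmaz, Chen — Diaz is the Condorcet winner.

Diaz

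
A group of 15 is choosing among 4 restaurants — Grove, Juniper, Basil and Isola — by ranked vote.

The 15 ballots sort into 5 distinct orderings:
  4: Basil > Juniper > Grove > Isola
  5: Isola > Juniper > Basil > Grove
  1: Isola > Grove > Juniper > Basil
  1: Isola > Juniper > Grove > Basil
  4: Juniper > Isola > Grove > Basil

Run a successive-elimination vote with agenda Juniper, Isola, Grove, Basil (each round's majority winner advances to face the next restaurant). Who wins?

Juniper

Round 1: Juniper vs Isola — 8–7, Juniper advances.
Round 2: Juniper vs Grove — 14–1, Juniper advances.
Round 3: Juniper vs Basil — 11–4, Juniper advances.
Juniper survives the agenda.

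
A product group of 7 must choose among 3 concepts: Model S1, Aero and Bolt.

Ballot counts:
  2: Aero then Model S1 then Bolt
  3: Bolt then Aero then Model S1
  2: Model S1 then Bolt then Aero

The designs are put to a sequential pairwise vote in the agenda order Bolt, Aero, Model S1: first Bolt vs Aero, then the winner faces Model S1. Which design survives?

Round 1: Bolt vs Aero — 5–2, Bolt advances.
Round 2: Bolt vs Model S1 — 3–4, Model S1 advances.
The agenda winner is Model S1.

Model S1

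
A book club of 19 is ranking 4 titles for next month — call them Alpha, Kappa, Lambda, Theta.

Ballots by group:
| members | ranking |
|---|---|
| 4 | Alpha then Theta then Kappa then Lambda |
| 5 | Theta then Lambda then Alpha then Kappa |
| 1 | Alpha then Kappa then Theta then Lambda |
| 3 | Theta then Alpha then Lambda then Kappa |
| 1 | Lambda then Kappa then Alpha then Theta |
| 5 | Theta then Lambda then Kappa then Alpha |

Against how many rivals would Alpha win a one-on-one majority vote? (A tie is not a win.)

Alpha against each rival (19 members):
Alpha vs Kappa: 4+5+1+3 = 13 for Alpha, 6 for Kappa — Alpha by 13–6.
Alpha vs Lambda: Alpha preferred on 4+1+3 = 8 ballots; Lambda wins 11–8.
Alpha vs Theta: Theta wins 13–6.
Alpha beats Kappa; loses to Lambda, Theta — 1 pairwise win.

1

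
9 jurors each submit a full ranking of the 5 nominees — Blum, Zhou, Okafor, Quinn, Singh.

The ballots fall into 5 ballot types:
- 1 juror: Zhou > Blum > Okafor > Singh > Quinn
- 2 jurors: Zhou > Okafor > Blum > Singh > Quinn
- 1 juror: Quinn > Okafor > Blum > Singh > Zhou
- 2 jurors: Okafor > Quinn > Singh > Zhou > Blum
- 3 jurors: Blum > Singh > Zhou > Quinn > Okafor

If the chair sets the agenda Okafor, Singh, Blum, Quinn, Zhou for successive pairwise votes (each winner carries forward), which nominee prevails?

Zhou

Round 1: Okafor vs Singh — 6–3, Okafor advances.
Round 2: Okafor vs Blum — 5–4, Okafor advances.
Round 3: Okafor vs Quinn — 5–4, Okafor advances.
Round 4: Okafor vs Zhou — 3–6, Zhou advances.
The agenda winner is Zhou.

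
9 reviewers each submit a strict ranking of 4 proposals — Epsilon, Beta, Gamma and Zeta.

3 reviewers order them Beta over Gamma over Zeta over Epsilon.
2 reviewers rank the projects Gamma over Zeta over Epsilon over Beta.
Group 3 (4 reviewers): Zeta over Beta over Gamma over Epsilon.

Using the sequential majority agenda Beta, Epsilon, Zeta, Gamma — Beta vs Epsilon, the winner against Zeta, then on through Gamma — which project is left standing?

Gamma

Round 1: Beta vs Epsilon — 7–2, Beta advances.
Round 2: Beta vs Zeta — 3–6, Zeta advances.
Round 3: Zeta vs Gamma — 4–5, Gamma advances.
Gamma survives the agenda.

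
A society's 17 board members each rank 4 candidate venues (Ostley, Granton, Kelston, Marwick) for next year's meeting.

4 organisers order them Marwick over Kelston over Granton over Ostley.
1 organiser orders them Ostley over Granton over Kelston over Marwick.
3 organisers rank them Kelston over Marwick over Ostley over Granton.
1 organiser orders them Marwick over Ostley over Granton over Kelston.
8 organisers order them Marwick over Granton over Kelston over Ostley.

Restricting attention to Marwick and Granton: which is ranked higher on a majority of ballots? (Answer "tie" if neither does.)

Marwick

Ballots ranking Marwick above Granton: 4 + 3 + 1 + 8 = 16.
Ballots ranking Granton above Marwick: 17 − 16 = 1.
Marwick wins the head-to-head 16–1.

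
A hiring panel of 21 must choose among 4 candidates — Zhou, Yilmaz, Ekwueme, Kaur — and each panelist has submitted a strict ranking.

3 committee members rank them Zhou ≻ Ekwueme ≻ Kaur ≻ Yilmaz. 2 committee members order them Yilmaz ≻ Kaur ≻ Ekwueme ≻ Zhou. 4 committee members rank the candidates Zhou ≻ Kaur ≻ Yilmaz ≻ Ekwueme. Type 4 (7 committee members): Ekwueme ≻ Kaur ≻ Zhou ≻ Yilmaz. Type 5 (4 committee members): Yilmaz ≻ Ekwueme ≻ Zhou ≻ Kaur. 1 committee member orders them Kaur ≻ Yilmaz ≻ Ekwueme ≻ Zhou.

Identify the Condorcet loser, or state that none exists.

none

Pairwise majorities:
Zhou vs Yilmaz: 14 to 7, Zhou.
Zhou vs Ekwueme: Zhou is ranked higher on 3+4 = 7 ballots, Ekwueme on 14. Ekwueme wins 14–7.
Zhou vs Kaur: Zhou, 11–10.
Yilmaz–Ekwueme: Yilmaz 11–10.
Yilmaz vs Kaur: 6 to 15, Kaur.
Ekwueme vs Kaur: Ekwueme wins 14–7.
Every candidate wins at least one matchup (Zhou beats Yilmaz; Yilmaz beats Ekwueme; Ekwueme beats Zhou; Kaur beats Yilmaz), so there is no Condorcet loser.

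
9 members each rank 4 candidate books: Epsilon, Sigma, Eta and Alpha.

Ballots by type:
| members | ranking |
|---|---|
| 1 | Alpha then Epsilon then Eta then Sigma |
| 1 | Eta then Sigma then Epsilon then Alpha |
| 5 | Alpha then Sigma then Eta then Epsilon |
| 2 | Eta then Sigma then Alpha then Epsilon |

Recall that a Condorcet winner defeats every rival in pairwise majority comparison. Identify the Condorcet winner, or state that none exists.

Alpha

Head-to-head results (9 members):
Epsilon vs Sigma: Epsilon preferred on 1 ballot; Sigma wins 8–1.
Epsilon vs Eta: 1 for Epsilon, 8 for Eta — Eta by 8–1.
Epsilon vs Alpha: Epsilon preferred on 1 ballot; Alpha wins 8–1.
Sigma vs Eta: Sigma preferred on 5 ballots; Sigma wins 5–4.
Sigma vs Alpha: 3 to 6, Alpha.
Eta vs Alpha: Eta is ranked higher on 1+2 = 3 ballots, Alpha on 6. Alpha wins 6–3.
Alpha wins every pairwise contest, so Alpha is the Condorcet winner.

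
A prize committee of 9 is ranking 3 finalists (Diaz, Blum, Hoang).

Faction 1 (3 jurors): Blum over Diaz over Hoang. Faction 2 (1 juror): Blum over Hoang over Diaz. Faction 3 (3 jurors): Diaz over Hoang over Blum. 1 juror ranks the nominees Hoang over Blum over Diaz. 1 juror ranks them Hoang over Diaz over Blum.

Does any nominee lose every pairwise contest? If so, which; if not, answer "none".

none

Head-to-head results (9 jurors):
Diaz vs Blum: Blum wins 5–4.
Diaz vs Hoang: Diaz wins 6–3.
Blum vs Hoang: 3+1 = 4 for Blum, 5 for Hoang — Hoang by 5–4.
Each nominee has at least one pairwise win (Diaz beats Hoang; Blum beats Diaz; Hoang beats Blum) — no Condorcet loser.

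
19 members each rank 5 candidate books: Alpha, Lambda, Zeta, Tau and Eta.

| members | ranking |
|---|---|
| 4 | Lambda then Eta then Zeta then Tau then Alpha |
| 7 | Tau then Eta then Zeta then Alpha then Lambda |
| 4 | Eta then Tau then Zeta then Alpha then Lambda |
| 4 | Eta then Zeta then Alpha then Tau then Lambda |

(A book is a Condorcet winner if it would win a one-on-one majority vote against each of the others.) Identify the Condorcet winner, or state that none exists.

Check each pair by majority over 19 ballots:
Alpha vs Lambda: 7+4+4 = 15 for Alpha, 4 for Lambda — Alpha by 15–4.
Alpha vs Zeta: Alpha preferred on 0 ballots; Zeta wins 19–0.
Alpha vs Tau: 4 to 15, Tau.
Alpha vs Eta: 0 to 19, Eta.
Lambda vs Zeta: Lambda preferred on 4 ballots; Zeta wins 15–4.
Lambda vs Tau: 4 to 15, Tau.
Lambda vs Eta: 4 to 15, Eta.
Zeta vs Tau: Zeta preferred on 4+4 = 8 ballots; Tau wins 11–8.
Zeta vs Eta: Zeta is ranked higher on 0 ballots, Eta on 19. Eta wins 19–0.
Tau vs Eta: Tau preferred on 7 ballots; Eta wins 12–7.
Eta beats each of Alpha, Lambda, Zeta, Tau — Eta is the Condorcet winner.

Eta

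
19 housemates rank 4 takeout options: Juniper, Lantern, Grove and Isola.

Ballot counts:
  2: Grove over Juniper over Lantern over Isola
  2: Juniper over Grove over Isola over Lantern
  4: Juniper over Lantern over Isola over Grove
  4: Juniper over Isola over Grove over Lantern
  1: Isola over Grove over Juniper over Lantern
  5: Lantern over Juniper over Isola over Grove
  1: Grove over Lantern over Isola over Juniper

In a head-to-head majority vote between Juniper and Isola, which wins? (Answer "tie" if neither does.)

Ballots ranking Juniper above Isola: 2 + 2 + 4 + 4 + 5 = 17.
Ballots ranking Isola above Juniper: 19 − 17 = 2.
Juniper wins the head-to-head 17–2.

Juniper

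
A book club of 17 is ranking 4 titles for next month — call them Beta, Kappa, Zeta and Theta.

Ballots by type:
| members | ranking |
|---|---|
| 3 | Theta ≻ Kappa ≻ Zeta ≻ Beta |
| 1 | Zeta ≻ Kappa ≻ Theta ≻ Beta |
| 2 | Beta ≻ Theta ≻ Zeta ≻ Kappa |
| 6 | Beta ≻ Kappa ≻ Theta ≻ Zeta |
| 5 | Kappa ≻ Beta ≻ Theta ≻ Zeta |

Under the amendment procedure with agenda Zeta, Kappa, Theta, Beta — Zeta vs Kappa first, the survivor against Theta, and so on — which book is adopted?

Round 1: Zeta vs Kappa — 3–14, Kappa advances.
Round 2: Kappa vs Theta — 12–5, Kappa advances.
Round 3: Kappa vs Beta — 9–8, Kappa advances.
Kappa survives the agenda.

Kappa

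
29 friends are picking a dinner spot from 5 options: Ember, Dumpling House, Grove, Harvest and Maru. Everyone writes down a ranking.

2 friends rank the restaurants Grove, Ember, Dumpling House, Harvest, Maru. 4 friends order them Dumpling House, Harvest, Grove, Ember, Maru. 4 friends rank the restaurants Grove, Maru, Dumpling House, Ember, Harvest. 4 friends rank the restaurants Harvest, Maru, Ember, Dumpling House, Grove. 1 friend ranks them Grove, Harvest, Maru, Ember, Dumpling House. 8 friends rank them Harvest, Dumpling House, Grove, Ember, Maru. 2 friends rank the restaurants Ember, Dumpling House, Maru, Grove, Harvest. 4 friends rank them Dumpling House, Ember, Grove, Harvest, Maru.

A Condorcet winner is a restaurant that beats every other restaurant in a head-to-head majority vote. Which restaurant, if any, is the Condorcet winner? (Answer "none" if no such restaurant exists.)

Check each pair by majority over 29 ballots:
Ember vs Dumpling House: Dumpling House wins 20–9.
Ember vs Grove: Grove, 19–10.
Ember vs Harvest: Harvest, 17–12.
Ember–Maru: Ember 20–9.
Dumpling House–Grove: Dumpling House 22–7.
Dumpling House–Harvest: Dumpling House 16–13.
Dumpling House vs Maru: Dumpling House, 20–9.
Grove vs Harvest: Harvest, 16–13.
Grove vs Maru: Grove, 23–6.
Harvest vs Maru: Harvest, 23–6.
Dumpling House wins every pairwise contest, so Dumpling House is the Condorcet winner.

Dumpling House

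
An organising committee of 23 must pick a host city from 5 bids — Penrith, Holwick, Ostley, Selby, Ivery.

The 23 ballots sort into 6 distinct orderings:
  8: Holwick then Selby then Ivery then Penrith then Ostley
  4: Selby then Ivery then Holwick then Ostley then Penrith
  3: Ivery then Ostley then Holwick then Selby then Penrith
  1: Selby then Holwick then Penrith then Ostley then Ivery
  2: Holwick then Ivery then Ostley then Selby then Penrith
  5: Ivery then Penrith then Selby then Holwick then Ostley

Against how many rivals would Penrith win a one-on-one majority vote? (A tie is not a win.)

1

Penrith against each rival (23 organisers):
Penrith vs Holwick: 5 for Penrith, 18 for Holwick — Holwick by 18–5.
Penrith vs Ostley: Penrith wins 14–9.
Penrith–Selby: Selby 18–5.
Penrith vs Ivery: Ivery, 22–1.
Penrith beats Ostley; loses to Holwick, Selby, Ivery — 1 pairwise win.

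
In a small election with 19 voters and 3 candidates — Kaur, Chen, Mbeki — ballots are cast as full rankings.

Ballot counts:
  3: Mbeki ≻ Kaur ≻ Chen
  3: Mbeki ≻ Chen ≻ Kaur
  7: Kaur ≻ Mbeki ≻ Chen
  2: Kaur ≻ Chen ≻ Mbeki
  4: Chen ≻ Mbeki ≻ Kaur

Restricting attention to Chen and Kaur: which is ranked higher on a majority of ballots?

Kaur

Ballots ranking Chen above Kaur: 3 + 4 = 7.
Ballots ranking Kaur above Chen: 19 − 7 = 12.
Kaur wins the head-to-head 12–7.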